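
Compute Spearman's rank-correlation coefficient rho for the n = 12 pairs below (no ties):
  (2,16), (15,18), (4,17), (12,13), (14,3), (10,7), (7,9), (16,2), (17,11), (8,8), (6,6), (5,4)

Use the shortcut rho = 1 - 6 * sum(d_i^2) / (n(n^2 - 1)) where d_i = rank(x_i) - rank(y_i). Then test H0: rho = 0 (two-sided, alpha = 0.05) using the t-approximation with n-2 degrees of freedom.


Step 1: Rank x and y separately (midranks; no ties here).
rank(x): 2->1, 15->10, 4->2, 12->8, 14->9, 10->7, 7->5, 16->11, 17->12, 8->6, 6->4, 5->3
rank(y): 16->10, 18->12, 17->11, 13->9, 3->2, 7->5, 9->7, 2->1, 11->8, 8->6, 6->4, 4->3
Step 2: d_i = R_x(i) - R_y(i); compute d_i^2.
  (1-10)^2=81, (10-12)^2=4, (2-11)^2=81, (8-9)^2=1, (9-2)^2=49, (7-5)^2=4, (5-7)^2=4, (11-1)^2=100, (12-8)^2=16, (6-6)^2=0, (4-4)^2=0, (3-3)^2=0
sum(d^2) = 340.
Step 3: rho = 1 - 6*340 / (12*(12^2 - 1)) = 1 - 2040/1716 = -0.188811.
Step 4: Under H0, t = rho * sqrt((n-2)/(1-rho^2)) = -0.6080 ~ t(10).
Step 5: Two-sided p-value from the t-distribution with 10 df = 0.556737.
Step 6: alpha = 0.05. fail to reject H0.

rho = -0.1888, p = 0.556737, fail to reject H0 at alpha = 0.05.


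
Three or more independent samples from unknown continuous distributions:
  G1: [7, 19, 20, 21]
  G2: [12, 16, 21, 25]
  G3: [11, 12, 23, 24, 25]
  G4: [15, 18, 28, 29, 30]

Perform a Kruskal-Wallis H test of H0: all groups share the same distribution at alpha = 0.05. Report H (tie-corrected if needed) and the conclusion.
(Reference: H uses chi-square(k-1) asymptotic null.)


Step 1: Combine all N = 18 observations and assign midranks.
sorted (value, group, rank): (7,G1,1), (11,G3,2), (12,G2,3.5), (12,G3,3.5), (15,G4,5), (16,G2,6), (18,G4,7), (19,G1,8), (20,G1,9), (21,G1,10.5), (21,G2,10.5), (23,G3,12), (24,G3,13), (25,G2,14.5), (25,G3,14.5), (28,G4,16), (29,G4,17), (30,G4,18)
Step 2: Sum ranks within each group.
R_1 = 28.5 (n_1 = 4)
R_2 = 34.5 (n_2 = 4)
R_3 = 45 (n_3 = 5)
R_4 = 63 (n_4 = 5)
Step 3: H = 12/(N(N+1)) * sum(R_i^2/n_i) - 3(N+1)
     = 12/(18*19) * (28.5^2/4 + 34.5^2/4 + 45^2/5 + 63^2/5) - 3*19
     = 0.035088 * 1699.42 - 57
     = 2.628947.
Step 4: Ties present; correction factor C = 1 - 18/(18^3 - 18) = 0.996904. Corrected H = 2.628947 / 0.996904 = 2.637112.
Step 5: Under H0, H ~ chi^2(3); p-value = 0.451020.
Step 6: alpha = 0.05. fail to reject H0.

H = 2.6371, df = 3, p = 0.451020, fail to reject H0.


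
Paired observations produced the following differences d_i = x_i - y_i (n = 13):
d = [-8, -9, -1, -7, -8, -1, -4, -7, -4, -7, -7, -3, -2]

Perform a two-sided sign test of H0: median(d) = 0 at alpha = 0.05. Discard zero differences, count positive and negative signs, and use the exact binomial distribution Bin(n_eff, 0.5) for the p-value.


Step 1: Discard zero differences. Original n = 13; n_eff = number of nonzero differences = 13.
Nonzero differences (with sign): -8, -9, -1, -7, -8, -1, -4, -7, -4, -7, -7, -3, -2
Step 2: Count signs: positive = 0, negative = 13.
Step 3: Under H0: P(positive) = 0.5, so the number of positives S ~ Bin(13, 0.5).
Step 4: Two-sided exact p-value = sum of Bin(13,0.5) probabilities at or below the observed probability = 0.000244.
Step 5: alpha = 0.05. reject H0.

n_eff = 13, pos = 0, neg = 13, p = 0.000244, reject H0.


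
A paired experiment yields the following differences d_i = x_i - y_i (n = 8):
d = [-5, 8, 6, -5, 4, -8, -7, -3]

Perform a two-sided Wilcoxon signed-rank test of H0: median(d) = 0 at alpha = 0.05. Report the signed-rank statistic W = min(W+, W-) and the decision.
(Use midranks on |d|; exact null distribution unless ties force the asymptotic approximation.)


Step 1: Drop any zero differences (none here) and take |d_i|.
|d| = [5, 8, 6, 5, 4, 8, 7, 3]
Step 2: Midrank |d_i| (ties get averaged ranks).
ranks: |5|->3.5, |8|->7.5, |6|->5, |5|->3.5, |4|->2, |8|->7.5, |7|->6, |3|->1
Step 3: Attach original signs; sum ranks with positive sign and with negative sign.
W+ = 7.5 + 5 + 2 = 14.5
W- = 3.5 + 3.5 + 7.5 + 6 + 1 = 21.5
(Check: W+ + W- = 36 should equal n(n+1)/2 = 36.)
Step 4: Test statistic W = min(W+, W-) = 14.5.
Step 5: Ties in |d|, so use the tie-corrected normal approximation.
        E[W] = n(n+1)/4 = 8*9/4 = 18.
        Tie groups: |d|=5 (t=2), |d|=8 (t=2); sum(t^3 - t) = 12.
        Var[W] = n(n+1)(2n+1)/24 - sum(t^3-t)/48 = 1224/24 - 12/48 = 50.75.
        z = (W - E[W]) / sqrt(Var[W]) = (14.5 - 18) / 7.1239 = -0.4913.
        Two-sided p = 2*Phi(z) = 0.623212.
Step 6: alpha = 0.05. fail to reject H0.

W+ = 14.5, W- = 21.5, W = min = 14.5, p = 0.623212, fail to reject H0.


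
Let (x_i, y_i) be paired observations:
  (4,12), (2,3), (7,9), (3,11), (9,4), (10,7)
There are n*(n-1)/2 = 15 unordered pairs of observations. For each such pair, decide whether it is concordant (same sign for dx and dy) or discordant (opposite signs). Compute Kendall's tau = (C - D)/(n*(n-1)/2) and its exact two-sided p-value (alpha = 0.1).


Step 1: Enumerate the 15 unordered pairs (i,j) with i<j and classify each by sign(x_j-x_i) * sign(y_j-y_i).
  (1,2):dx=-2,dy=-9->C; (1,3):dx=+3,dy=-3->D; (1,4):dx=-1,dy=-1->C; (1,5):dx=+5,dy=-8->D
  (1,6):dx=+6,dy=-5->D; (2,3):dx=+5,dy=+6->C; (2,4):dx=+1,dy=+8->C; (2,5):dx=+7,dy=+1->C
  (2,6):dx=+8,dy=+4->C; (3,4):dx=-4,dy=+2->D; (3,5):dx=+2,dy=-5->D; (3,6):dx=+3,dy=-2->D
  (4,5):dx=+6,dy=-7->D; (4,6):dx=+7,dy=-4->D; (5,6):dx=+1,dy=+3->C
Step 2: C = 7, D = 8, total pairs = 15.
Step 3: tau = (C - D)/(n(n-1)/2) = (7 - 8)/15 = -0.066667.
Step 4: Exact two-sided p-value (enumerate n! = 720 permutations of y under H0): p = 1.000000.
Step 5: alpha = 0.1. fail to reject H0.

tau_b = -0.0667 (C=7, D=8), p = 1.000000, fail to reject H0.


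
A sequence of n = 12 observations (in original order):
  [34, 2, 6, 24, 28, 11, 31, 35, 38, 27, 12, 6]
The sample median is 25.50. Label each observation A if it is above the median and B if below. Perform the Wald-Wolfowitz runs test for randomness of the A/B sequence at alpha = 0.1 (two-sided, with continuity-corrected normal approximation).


Step 1: Compute median = 25.50; label A = above, B = below.
Labels in order: ABBBABAAAABB  (n_A = 6, n_B = 6)
Step 2: Count runs R = 6.
Step 3: Under H0 (random ordering), E[R] = 2*n_A*n_B/(n_A+n_B) + 1 = 2*6*6/12 + 1 = 7.0000.
        Var[R] = 2*n_A*n_B*(2*n_A*n_B - n_A - n_B) / ((n_A+n_B)^2 * (n_A+n_B-1)) = 4320/1584 = 2.7273.
        SD[R] = 1.6514.
Step 4: Continuity-corrected z = (R + 0.5 - E[R]) / SD[R] = (6 + 0.5 - 7.0000) / 1.6514 = -0.3028.
Step 5: Two-sided p-value via normal approximation = 2*(1 - Phi(|z|)) = 0.762069.
Step 6: alpha = 0.1. fail to reject H0.

R = 6, z = -0.3028, p = 0.762069, fail to reject H0.


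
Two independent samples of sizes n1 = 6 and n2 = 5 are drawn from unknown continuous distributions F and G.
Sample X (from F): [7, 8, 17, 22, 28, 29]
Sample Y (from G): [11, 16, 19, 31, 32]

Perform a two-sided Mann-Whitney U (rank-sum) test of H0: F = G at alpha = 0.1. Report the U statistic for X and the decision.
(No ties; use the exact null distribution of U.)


Step 1: Combine and sort all 11 observations; assign midranks.
sorted (value, group): (7,X), (8,X), (11,Y), (16,Y), (17,X), (19,Y), (22,X), (28,X), (29,X), (31,Y), (32,Y)
ranks: 7->1, 8->2, 11->3, 16->4, 17->5, 19->6, 22->7, 28->8, 29->9, 31->10, 32->11
Step 2: Rank sum for X: R1 = 1 + 2 + 5 + 7 + 8 + 9 = 32.
Step 3: U_X = R1 - n1(n1+1)/2 = 32 - 6*7/2 = 32 - 21 = 11.
       U_Y = n1*n2 - U_X = 30 - 11 = 19.
Step 4: No ties, so the exact null distribution of U (based on enumerating the C(11,6) = 462 equally likely rank assignments) gives the two-sided p-value.
Step 5: p-value = 0.536797; compare to alpha = 0.1. fail to reject H0.

U_X = 11, p = 0.536797, fail to reject H0 at alpha = 0.1.


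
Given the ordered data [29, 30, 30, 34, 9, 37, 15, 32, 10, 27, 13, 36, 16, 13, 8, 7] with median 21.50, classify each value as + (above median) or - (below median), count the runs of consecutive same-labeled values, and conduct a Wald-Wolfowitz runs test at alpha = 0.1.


Step 1: Compute median = 21.50; label A = above, B = below.
Labels in order: AAAABABABABABBBB  (n_A = 8, n_B = 8)
Step 2: Count runs R = 10.
Step 3: Under H0 (random ordering), E[R] = 2*n_A*n_B/(n_A+n_B) + 1 = 2*8*8/16 + 1 = 9.0000.
        Var[R] = 2*n_A*n_B*(2*n_A*n_B - n_A - n_B) / ((n_A+n_B)^2 * (n_A+n_B-1)) = 14336/3840 = 3.7333.
        SD[R] = 1.9322.
Step 4: Continuity-corrected z = (R - 0.5 - E[R]) / SD[R] = (10 - 0.5 - 9.0000) / 1.9322 = 0.2588.
Step 5: Two-sided p-value via normal approximation = 2*(1 - Phi(|z|)) = 0.795809.
Step 6: alpha = 0.1. fail to reject H0.

R = 10, z = 0.2588, p = 0.795809, fail to reject H0.


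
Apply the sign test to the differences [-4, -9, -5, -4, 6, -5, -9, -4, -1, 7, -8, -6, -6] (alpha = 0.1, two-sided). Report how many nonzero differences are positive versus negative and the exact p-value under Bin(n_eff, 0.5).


Step 1: Discard zero differences. Original n = 13; n_eff = number of nonzero differences = 13.
Nonzero differences (with sign): -4, -9, -5, -4, +6, -5, -9, -4, -1, +7, -8, -6, -6
Step 2: Count signs: positive = 2, negative = 11.
Step 3: Under H0: P(positive) = 0.5, so the number of positives S ~ Bin(13, 0.5).
Step 4: Two-sided exact p-value = sum of Bin(13,0.5) probabilities at or below the observed probability = 0.022461.
Step 5: alpha = 0.1. reject H0.

n_eff = 13, pos = 2, neg = 11, p = 0.022461, reject H0.


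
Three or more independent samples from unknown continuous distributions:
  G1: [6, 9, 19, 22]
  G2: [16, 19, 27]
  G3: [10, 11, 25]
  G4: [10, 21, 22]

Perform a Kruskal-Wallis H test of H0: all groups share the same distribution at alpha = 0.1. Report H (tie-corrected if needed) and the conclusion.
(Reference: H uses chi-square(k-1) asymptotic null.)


Step 1: Combine all N = 13 observations and assign midranks.
sorted (value, group, rank): (6,G1,1), (9,G1,2), (10,G3,3.5), (10,G4,3.5), (11,G3,5), (16,G2,6), (19,G1,7.5), (19,G2,7.5), (21,G4,9), (22,G1,10.5), (22,G4,10.5), (25,G3,12), (27,G2,13)
Step 2: Sum ranks within each group.
R_1 = 21 (n_1 = 4)
R_2 = 26.5 (n_2 = 3)
R_3 = 20.5 (n_3 = 3)
R_4 = 23 (n_4 = 3)
Step 3: H = 12/(N(N+1)) * sum(R_i^2/n_i) - 3(N+1)
     = 12/(13*14) * (21^2/4 + 26.5^2/3 + 20.5^2/3 + 23^2/3) - 3*14
     = 0.065934 * 660.75 - 42
     = 1.565934.
Step 4: Ties present; correction factor C = 1 - 18/(13^3 - 13) = 0.991758. Corrected H = 1.565934 / 0.991758 = 1.578947.
Step 5: Under H0, H ~ chi^2(3); p-value = 0.664173.
Step 6: alpha = 0.1. fail to reject H0.

H = 1.5789, df = 3, p = 0.664173, fail to reject H0.


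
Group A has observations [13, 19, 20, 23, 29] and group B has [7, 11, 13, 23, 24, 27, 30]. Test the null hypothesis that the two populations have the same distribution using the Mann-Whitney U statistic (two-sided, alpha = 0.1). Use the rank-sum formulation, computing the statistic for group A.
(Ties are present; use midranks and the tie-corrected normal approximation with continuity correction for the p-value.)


Step 1: Combine and sort all 12 observations; assign midranks.
sorted (value, group): (7,Y), (11,Y), (13,X), (13,Y), (19,X), (20,X), (23,X), (23,Y), (24,Y), (27,Y), (29,X), (30,Y)
ranks: 7->1, 11->2, 13->3.5, 13->3.5, 19->5, 20->6, 23->7.5, 23->7.5, 24->9, 27->10, 29->11, 30->12
Step 2: Rank sum for X: R1 = 3.5 + 5 + 6 + 7.5 + 11 = 33.
Step 3: U_X = R1 - n1(n1+1)/2 = 33 - 5*6/2 = 33 - 15 = 18.
       U_Y = n1*n2 - U_X = 35 - 18 = 17.
Step 4: Ties are present, so use the tie-corrected normal approximation (with continuity correction) for the p-value.
Step 5: p-value = 1.000000; compare to alpha = 0.1. fail to reject H0.

U_X = 18, p = 1.000000, fail to reject H0 at alpha = 0.1.


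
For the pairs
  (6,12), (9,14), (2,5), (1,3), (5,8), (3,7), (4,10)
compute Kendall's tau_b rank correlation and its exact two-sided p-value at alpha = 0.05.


Step 1: Enumerate the 21 unordered pairs (i,j) with i<j and classify each by sign(x_j-x_i) * sign(y_j-y_i).
  (1,2):dx=+3,dy=+2->C; (1,3):dx=-4,dy=-7->C; (1,4):dx=-5,dy=-9->C; (1,5):dx=-1,dy=-4->C
  (1,6):dx=-3,dy=-5->C; (1,7):dx=-2,dy=-2->C; (2,3):dx=-7,dy=-9->C; (2,4):dx=-8,dy=-11->C
  (2,5):dx=-4,dy=-6->C; (2,6):dx=-6,dy=-7->C; (2,7):dx=-5,dy=-4->C; (3,4):dx=-1,dy=-2->C
  (3,5):dx=+3,dy=+3->C; (3,6):dx=+1,dy=+2->C; (3,7):dx=+2,dy=+5->C; (4,5):dx=+4,dy=+5->C
  (4,6):dx=+2,dy=+4->C; (4,7):dx=+3,dy=+7->C; (5,6):dx=-2,dy=-1->C; (5,7):dx=-1,dy=+2->D
  (6,7):dx=+1,dy=+3->C
Step 2: C = 20, D = 1, total pairs = 21.
Step 3: tau = (C - D)/(n(n-1)/2) = (20 - 1)/21 = 0.904762.
Step 4: Exact two-sided p-value (enumerate n! = 5040 permutations of y under H0): p = 0.002778.
Step 5: alpha = 0.05. reject H0.

tau_b = 0.9048 (C=20, D=1), p = 0.002778, reject H0.


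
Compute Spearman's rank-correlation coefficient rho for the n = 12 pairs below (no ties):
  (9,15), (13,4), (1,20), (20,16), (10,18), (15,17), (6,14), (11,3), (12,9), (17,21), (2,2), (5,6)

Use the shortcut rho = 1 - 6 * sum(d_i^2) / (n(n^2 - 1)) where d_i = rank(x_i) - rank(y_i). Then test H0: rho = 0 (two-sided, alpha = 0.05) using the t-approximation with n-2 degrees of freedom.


Step 1: Rank x and y separately (midranks; no ties here).
rank(x): 9->5, 13->9, 1->1, 20->12, 10->6, 15->10, 6->4, 11->7, 12->8, 17->11, 2->2, 5->3
rank(y): 15->7, 4->3, 20->11, 16->8, 18->10, 17->9, 14->6, 3->2, 9->5, 21->12, 2->1, 6->4
Step 2: d_i = R_x(i) - R_y(i); compute d_i^2.
  (5-7)^2=4, (9-3)^2=36, (1-11)^2=100, (12-8)^2=16, (6-10)^2=16, (10-9)^2=1, (4-6)^2=4, (7-2)^2=25, (8-5)^2=9, (11-12)^2=1, (2-1)^2=1, (3-4)^2=1
sum(d^2) = 214.
Step 3: rho = 1 - 6*214 / (12*(12^2 - 1)) = 1 - 1284/1716 = 0.251748.
Step 4: Under H0, t = rho * sqrt((n-2)/(1-rho^2)) = 0.8226 ~ t(10).
Step 5: Two-sided p-value from the t-distribution with 10 df = 0.429919.
Step 6: alpha = 0.05. fail to reject H0.

rho = 0.2517, p = 0.429919, fail to reject H0 at alpha = 0.05.


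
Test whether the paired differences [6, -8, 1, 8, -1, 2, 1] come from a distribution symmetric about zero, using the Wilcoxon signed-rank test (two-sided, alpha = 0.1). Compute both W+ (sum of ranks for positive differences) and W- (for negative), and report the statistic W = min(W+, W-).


Step 1: Drop any zero differences (none here) and take |d_i|.
|d| = [6, 8, 1, 8, 1, 2, 1]
Step 2: Midrank |d_i| (ties get averaged ranks).
ranks: |6|->5, |8|->6.5, |1|->2, |8|->6.5, |1|->2, |2|->4, |1|->2
Step 3: Attach original signs; sum ranks with positive sign and with negative sign.
W+ = 5 + 2 + 6.5 + 4 + 2 = 19.5
W- = 6.5 + 2 = 8.5
(Check: W+ + W- = 28 should equal n(n+1)/2 = 28.)
Step 4: Test statistic W = min(W+, W-) = 8.5.
Step 5: Ties in |d|, so use the tie-corrected normal approximation.
        E[W] = n(n+1)/4 = 7*8/4 = 14.
        Tie groups: |d|=1 (t=3), |d|=8 (t=2); sum(t^3 - t) = 30.
        Var[W] = n(n+1)(2n+1)/24 - sum(t^3-t)/48 = 840/24 - 30/48 = 34.375.
        z = (W - E[W]) / sqrt(Var[W]) = (8.5 - 14) / 5.8630 = -0.9381.
        Two-sided p = 2*Phi(z) = 0.348202.
Step 6: alpha = 0.1. fail to reject H0.

W+ = 19.5, W- = 8.5, W = min = 8.5, p = 0.348202, fail to reject H0.


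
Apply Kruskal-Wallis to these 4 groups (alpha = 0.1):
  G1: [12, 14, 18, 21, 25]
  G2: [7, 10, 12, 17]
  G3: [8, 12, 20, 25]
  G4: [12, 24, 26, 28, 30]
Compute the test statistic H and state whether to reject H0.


Step 1: Combine all N = 18 observations and assign midranks.
sorted (value, group, rank): (7,G2,1), (8,G3,2), (10,G2,3), (12,G1,5.5), (12,G2,5.5), (12,G3,5.5), (12,G4,5.5), (14,G1,8), (17,G2,9), (18,G1,10), (20,G3,11), (21,G1,12), (24,G4,13), (25,G1,14.5), (25,G3,14.5), (26,G4,16), (28,G4,17), (30,G4,18)
Step 2: Sum ranks within each group.
R_1 = 50 (n_1 = 5)
R_2 = 18.5 (n_2 = 4)
R_3 = 33 (n_3 = 4)
R_4 = 69.5 (n_4 = 5)
Step 3: H = 12/(N(N+1)) * sum(R_i^2/n_i) - 3(N+1)
     = 12/(18*19) * (50^2/5 + 18.5^2/4 + 33^2/4 + 69.5^2/5) - 3*19
     = 0.035088 * 1823.86 - 57
     = 6.995175.
Step 4: Ties present; correction factor C = 1 - 66/(18^3 - 18) = 0.988648. Corrected H = 6.995175 / 0.988648 = 7.075496.
Step 5: Under H0, H ~ chi^2(3); p-value = 0.069530.
Step 6: alpha = 0.1. reject H0.

H = 7.0755, df = 3, p = 0.069530, reject H0.


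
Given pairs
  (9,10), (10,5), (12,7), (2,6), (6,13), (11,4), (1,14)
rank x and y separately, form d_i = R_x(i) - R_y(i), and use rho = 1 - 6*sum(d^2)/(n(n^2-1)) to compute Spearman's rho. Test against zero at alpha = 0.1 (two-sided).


Step 1: Rank x and y separately (midranks; no ties here).
rank(x): 9->4, 10->5, 12->7, 2->2, 6->3, 11->6, 1->1
rank(y): 10->5, 5->2, 7->4, 6->3, 13->6, 4->1, 14->7
Step 2: d_i = R_x(i) - R_y(i); compute d_i^2.
  (4-5)^2=1, (5-2)^2=9, (7-4)^2=9, (2-3)^2=1, (3-6)^2=9, (6-1)^2=25, (1-7)^2=36
sum(d^2) = 90.
Step 3: rho = 1 - 6*90 / (7*(7^2 - 1)) = 1 - 540/336 = -0.607143.
Step 4: Under H0, t = rho * sqrt((n-2)/(1-rho^2)) = -1.7086 ~ t(5).
Step 5: Two-sided p-value from the t-distribution with 5 df = 0.148231.
Step 6: alpha = 0.1. fail to reject H0.

rho = -0.6071, p = 0.148231, fail to reject H0 at alpha = 0.1.


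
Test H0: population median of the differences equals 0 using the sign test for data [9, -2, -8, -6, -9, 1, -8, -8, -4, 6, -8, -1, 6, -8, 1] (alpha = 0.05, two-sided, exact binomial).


Step 1: Discard zero differences. Original n = 15; n_eff = number of nonzero differences = 15.
Nonzero differences (with sign): +9, -2, -8, -6, -9, +1, -8, -8, -4, +6, -8, -1, +6, -8, +1
Step 2: Count signs: positive = 5, negative = 10.
Step 3: Under H0: P(positive) = 0.5, so the number of positives S ~ Bin(15, 0.5).
Step 4: Two-sided exact p-value = sum of Bin(15,0.5) probabilities at or below the observed probability = 0.301758.
Step 5: alpha = 0.05. fail to reject H0.

n_eff = 15, pos = 5, neg = 10, p = 0.301758, fail to reject H0.


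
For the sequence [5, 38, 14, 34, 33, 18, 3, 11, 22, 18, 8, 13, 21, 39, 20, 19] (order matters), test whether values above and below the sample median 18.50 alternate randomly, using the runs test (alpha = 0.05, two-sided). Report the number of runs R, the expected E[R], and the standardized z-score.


Step 1: Compute median = 18.50; label A = above, B = below.
Labels in order: BABAABBBABBBAAAA  (n_A = 8, n_B = 8)
Step 2: Count runs R = 8.
Step 3: Under H0 (random ordering), E[R] = 2*n_A*n_B/(n_A+n_B) + 1 = 2*8*8/16 + 1 = 9.0000.
        Var[R] = 2*n_A*n_B*(2*n_A*n_B - n_A - n_B) / ((n_A+n_B)^2 * (n_A+n_B-1)) = 14336/3840 = 3.7333.
        SD[R] = 1.9322.
Step 4: Continuity-corrected z = (R + 0.5 - E[R]) / SD[R] = (8 + 0.5 - 9.0000) / 1.9322 = -0.2588.
Step 5: Two-sided p-value via normal approximation = 2*(1 - Phi(|z|)) = 0.795809.
Step 6: alpha = 0.05. fail to reject H0.

R = 8, z = -0.2588, p = 0.795809, fail to reject H0.


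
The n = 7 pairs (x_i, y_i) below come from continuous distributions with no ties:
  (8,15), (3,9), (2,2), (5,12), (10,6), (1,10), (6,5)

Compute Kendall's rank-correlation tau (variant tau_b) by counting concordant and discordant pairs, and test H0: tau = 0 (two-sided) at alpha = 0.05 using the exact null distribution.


Step 1: Enumerate the 21 unordered pairs (i,j) with i<j and classify each by sign(x_j-x_i) * sign(y_j-y_i).
  (1,2):dx=-5,dy=-6->C; (1,3):dx=-6,dy=-13->C; (1,4):dx=-3,dy=-3->C; (1,5):dx=+2,dy=-9->D
  (1,6):dx=-7,dy=-5->C; (1,7):dx=-2,dy=-10->C; (2,3):dx=-1,dy=-7->C; (2,4):dx=+2,dy=+3->C
  (2,5):dx=+7,dy=-3->D; (2,6):dx=-2,dy=+1->D; (2,7):dx=+3,dy=-4->D; (3,4):dx=+3,dy=+10->C
  (3,5):dx=+8,dy=+4->C; (3,6):dx=-1,dy=+8->D; (3,7):dx=+4,dy=+3->C; (4,5):dx=+5,dy=-6->D
  (4,6):dx=-4,dy=-2->C; (4,7):dx=+1,dy=-7->D; (5,6):dx=-9,dy=+4->D; (5,7):dx=-4,dy=-1->C
  (6,7):dx=+5,dy=-5->D
Step 2: C = 12, D = 9, total pairs = 21.
Step 3: tau = (C - D)/(n(n-1)/2) = (12 - 9)/21 = 0.142857.
Step 4: Exact two-sided p-value (enumerate n! = 5040 permutations of y under H0): p = 0.772619.
Step 5: alpha = 0.05. fail to reject H0.

tau_b = 0.1429 (C=12, D=9), p = 0.772619, fail to reject H0.


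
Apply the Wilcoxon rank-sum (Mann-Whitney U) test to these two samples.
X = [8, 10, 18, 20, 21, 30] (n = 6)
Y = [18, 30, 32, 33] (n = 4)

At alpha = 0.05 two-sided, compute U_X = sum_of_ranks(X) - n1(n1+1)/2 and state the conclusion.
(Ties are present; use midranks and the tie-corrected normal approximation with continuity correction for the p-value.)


Step 1: Combine and sort all 10 observations; assign midranks.
sorted (value, group): (8,X), (10,X), (18,X), (18,Y), (20,X), (21,X), (30,X), (30,Y), (32,Y), (33,Y)
ranks: 8->1, 10->2, 18->3.5, 18->3.5, 20->5, 21->6, 30->7.5, 30->7.5, 32->9, 33->10
Step 2: Rank sum for X: R1 = 1 + 2 + 3.5 + 5 + 6 + 7.5 = 25.
Step 3: U_X = R1 - n1(n1+1)/2 = 25 - 6*7/2 = 25 - 21 = 4.
       U_Y = n1*n2 - U_X = 24 - 4 = 20.
Step 4: Ties are present, so use the tie-corrected normal approximation (with continuity correction) for the p-value.
Step 5: p-value = 0.107663; compare to alpha = 0.05. fail to reject H0.

U_X = 4, p = 0.107663, fail to reject H0 at alpha = 0.05.


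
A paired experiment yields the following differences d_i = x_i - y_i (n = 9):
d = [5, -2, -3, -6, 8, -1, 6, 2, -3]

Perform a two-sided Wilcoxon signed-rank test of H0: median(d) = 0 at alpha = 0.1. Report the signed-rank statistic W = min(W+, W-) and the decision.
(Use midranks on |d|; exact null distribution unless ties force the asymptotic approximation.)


Step 1: Drop any zero differences (none here) and take |d_i|.
|d| = [5, 2, 3, 6, 8, 1, 6, 2, 3]
Step 2: Midrank |d_i| (ties get averaged ranks).
ranks: |5|->6, |2|->2.5, |3|->4.5, |6|->7.5, |8|->9, |1|->1, |6|->7.5, |2|->2.5, |3|->4.5
Step 3: Attach original signs; sum ranks with positive sign and with negative sign.
W+ = 6 + 9 + 7.5 + 2.5 = 25
W- = 2.5 + 4.5 + 7.5 + 1 + 4.5 = 20
(Check: W+ + W- = 45 should equal n(n+1)/2 = 45.)
Step 4: Test statistic W = min(W+, W-) = 20.
Step 5: Ties in |d|, so use the tie-corrected normal approximation.
        E[W] = n(n+1)/4 = 9*10/4 = 22.5.
        Tie groups: |d|=2 (t=2), |d|=3 (t=2), |d|=6 (t=2); sum(t^3 - t) = 18.
        Var[W] = n(n+1)(2n+1)/24 - sum(t^3-t)/48 = 1710/24 - 18/48 = 70.875.
        z = (W - E[W]) / sqrt(Var[W]) = (20 - 22.5) / 8.4187 = -0.2970.
        Two-sided p = 2*Phi(z) = 0.766499.
Step 6: alpha = 0.1. fail to reject H0.

W+ = 25, W- = 20, W = min = 20, p = 0.766499, fail to reject H0.


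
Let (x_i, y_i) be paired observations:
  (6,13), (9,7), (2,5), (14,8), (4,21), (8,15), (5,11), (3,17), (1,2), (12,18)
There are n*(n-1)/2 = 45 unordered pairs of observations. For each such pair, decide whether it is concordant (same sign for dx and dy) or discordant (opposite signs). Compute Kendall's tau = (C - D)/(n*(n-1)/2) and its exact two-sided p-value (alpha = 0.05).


Step 1: Enumerate the 45 unordered pairs (i,j) with i<j and classify each by sign(x_j-x_i) * sign(y_j-y_i).
  (1,2):dx=+3,dy=-6->D; (1,3):dx=-4,dy=-8->C; (1,4):dx=+8,dy=-5->D; (1,5):dx=-2,dy=+8->D
  (1,6):dx=+2,dy=+2->C; (1,7):dx=-1,dy=-2->C; (1,8):dx=-3,dy=+4->D; (1,9):dx=-5,dy=-11->C
  (1,10):dx=+6,dy=+5->C; (2,3):dx=-7,dy=-2->C; (2,4):dx=+5,dy=+1->C; (2,5):dx=-5,dy=+14->D
  (2,6):dx=-1,dy=+8->D; (2,7):dx=-4,dy=+4->D; (2,8):dx=-6,dy=+10->D; (2,9):dx=-8,dy=-5->C
  (2,10):dx=+3,dy=+11->C; (3,4):dx=+12,dy=+3->C; (3,5):dx=+2,dy=+16->C; (3,6):dx=+6,dy=+10->C
  (3,7):dx=+3,dy=+6->C; (3,8):dx=+1,dy=+12->C; (3,9):dx=-1,dy=-3->C; (3,10):dx=+10,dy=+13->C
  (4,5):dx=-10,dy=+13->D; (4,6):dx=-6,dy=+7->D; (4,7):dx=-9,dy=+3->D; (4,8):dx=-11,dy=+9->D
  (4,9):dx=-13,dy=-6->C; (4,10):dx=-2,dy=+10->D; (5,6):dx=+4,dy=-6->D; (5,7):dx=+1,dy=-10->D
  (5,8):dx=-1,dy=-4->C; (5,9):dx=-3,dy=-19->C; (5,10):dx=+8,dy=-3->D; (6,7):dx=-3,dy=-4->C
  (6,8):dx=-5,dy=+2->D; (6,9):dx=-7,dy=-13->C; (6,10):dx=+4,dy=+3->C; (7,8):dx=-2,dy=+6->D
  (7,9):dx=-4,dy=-9->C; (7,10):dx=+7,dy=+7->C; (8,9):dx=-2,dy=-15->C; (8,10):dx=+9,dy=+1->C
  (9,10):dx=+11,dy=+16->C
Step 2: C = 27, D = 18, total pairs = 45.
Step 3: tau = (C - D)/(n(n-1)/2) = (27 - 18)/45 = 0.200000.
Step 4: Exact two-sided p-value (enumerate n! = 3628800 permutations of y under H0): p = 0.484313.
Step 5: alpha = 0.05. fail to reject H0.

tau_b = 0.2000 (C=27, D=18), p = 0.484313, fail to reject H0.


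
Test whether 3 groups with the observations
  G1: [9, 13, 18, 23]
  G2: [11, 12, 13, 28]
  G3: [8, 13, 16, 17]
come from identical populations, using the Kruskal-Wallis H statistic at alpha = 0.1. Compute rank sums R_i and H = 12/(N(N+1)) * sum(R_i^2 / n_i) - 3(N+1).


Step 1: Combine all N = 12 observations and assign midranks.
sorted (value, group, rank): (8,G3,1), (9,G1,2), (11,G2,3), (12,G2,4), (13,G1,6), (13,G2,6), (13,G3,6), (16,G3,8), (17,G3,9), (18,G1,10), (23,G1,11), (28,G2,12)
Step 2: Sum ranks within each group.
R_1 = 29 (n_1 = 4)
R_2 = 25 (n_2 = 4)
R_3 = 24 (n_3 = 4)
Step 3: H = 12/(N(N+1)) * sum(R_i^2/n_i) - 3(N+1)
     = 12/(12*13) * (29^2/4 + 25^2/4 + 24^2/4) - 3*13
     = 0.076923 * 510.5 - 39
     = 0.269231.
Step 4: Ties present; correction factor C = 1 - 24/(12^3 - 12) = 0.986014. Corrected H = 0.269231 / 0.986014 = 0.273050.
Step 5: Under H0, H ~ chi^2(2); p-value = 0.872385.
Step 6: alpha = 0.1. fail to reject H0.

H = 0.2730, df = 2, p = 0.872385, fail to reject H0.


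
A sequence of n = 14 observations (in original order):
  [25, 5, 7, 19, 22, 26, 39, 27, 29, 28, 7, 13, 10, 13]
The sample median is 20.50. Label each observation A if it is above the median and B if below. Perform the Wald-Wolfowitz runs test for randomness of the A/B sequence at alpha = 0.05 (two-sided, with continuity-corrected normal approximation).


Step 1: Compute median = 20.50; label A = above, B = below.
Labels in order: ABBBAAAAAABBBB  (n_A = 7, n_B = 7)
Step 2: Count runs R = 4.
Step 3: Under H0 (random ordering), E[R] = 2*n_A*n_B/(n_A+n_B) + 1 = 2*7*7/14 + 1 = 8.0000.
        Var[R] = 2*n_A*n_B*(2*n_A*n_B - n_A - n_B) / ((n_A+n_B)^2 * (n_A+n_B-1)) = 8232/2548 = 3.2308.
        SD[R] = 1.7974.
Step 4: Continuity-corrected z = (R + 0.5 - E[R]) / SD[R] = (4 + 0.5 - 8.0000) / 1.7974 = -1.9472.
Step 5: Two-sided p-value via normal approximation = 2*(1 - Phi(|z|)) = 0.051508.
Step 6: alpha = 0.05. fail to reject H0.

R = 4, z = -1.9472, p = 0.051508, fail to reject H0.


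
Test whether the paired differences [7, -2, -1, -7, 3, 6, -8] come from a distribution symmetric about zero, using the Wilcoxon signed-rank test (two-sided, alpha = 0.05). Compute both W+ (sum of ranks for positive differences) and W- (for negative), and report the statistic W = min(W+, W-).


Step 1: Drop any zero differences (none here) and take |d_i|.
|d| = [7, 2, 1, 7, 3, 6, 8]
Step 2: Midrank |d_i| (ties get averaged ranks).
ranks: |7|->5.5, |2|->2, |1|->1, |7|->5.5, |3|->3, |6|->4, |8|->7
Step 3: Attach original signs; sum ranks with positive sign and with negative sign.
W+ = 5.5 + 3 + 4 = 12.5
W- = 2 + 1 + 5.5 + 7 = 15.5
(Check: W+ + W- = 28 should equal n(n+1)/2 = 28.)
Step 4: Test statistic W = min(W+, W-) = 12.5.
Step 5: Ties in |d|, so use the tie-corrected normal approximation.
        E[W] = n(n+1)/4 = 7*8/4 = 14.
        Tie groups: |d|=7 (t=2); sum(t^3 - t) = 6.
        Var[W] = n(n+1)(2n+1)/24 - sum(t^3-t)/48 = 840/24 - 6/48 = 34.875.
        z = (W - E[W]) / sqrt(Var[W]) = (12.5 - 14) / 5.9055 = -0.2540.
        Two-sided p = 2*Phi(z) = 0.799495.
Step 6: alpha = 0.05. fail to reject H0.

W+ = 12.5, W- = 15.5, W = min = 12.5, p = 0.799495, fail to reject H0.


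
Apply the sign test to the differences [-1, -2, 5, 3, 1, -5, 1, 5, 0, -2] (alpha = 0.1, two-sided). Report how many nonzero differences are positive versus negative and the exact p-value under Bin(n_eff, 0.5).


Step 1: Discard zero differences. Original n = 10; n_eff = number of nonzero differences = 9.
Nonzero differences (with sign): -1, -2, +5, +3, +1, -5, +1, +5, -2
Step 2: Count signs: positive = 5, negative = 4.
Step 3: Under H0: P(positive) = 0.5, so the number of positives S ~ Bin(9, 0.5).
Step 4: Two-sided exact p-value = sum of Bin(9,0.5) probabilities at or below the observed probability = 1.000000.
Step 5: alpha = 0.1. fail to reject H0.

n_eff = 9, pos = 5, neg = 4, p = 1.000000, fail to reject H0.


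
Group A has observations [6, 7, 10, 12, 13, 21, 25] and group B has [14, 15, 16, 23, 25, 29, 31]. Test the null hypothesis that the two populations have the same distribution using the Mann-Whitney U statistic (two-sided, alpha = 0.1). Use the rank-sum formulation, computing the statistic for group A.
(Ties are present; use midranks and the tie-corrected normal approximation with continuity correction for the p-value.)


Step 1: Combine and sort all 14 observations; assign midranks.
sorted (value, group): (6,X), (7,X), (10,X), (12,X), (13,X), (14,Y), (15,Y), (16,Y), (21,X), (23,Y), (25,X), (25,Y), (29,Y), (31,Y)
ranks: 6->1, 7->2, 10->3, 12->4, 13->5, 14->6, 15->7, 16->8, 21->9, 23->10, 25->11.5, 25->11.5, 29->13, 31->14
Step 2: Rank sum for X: R1 = 1 + 2 + 3 + 4 + 5 + 9 + 11.5 = 35.5.
Step 3: U_X = R1 - n1(n1+1)/2 = 35.5 - 7*8/2 = 35.5 - 28 = 7.5.
       U_Y = n1*n2 - U_X = 49 - 7.5 = 41.5.
Step 4: Ties are present, so use the tie-corrected normal approximation (with continuity correction) for the p-value.
Step 5: p-value = 0.034806; compare to alpha = 0.1. reject H0.

U_X = 7.5, p = 0.034806, reject H0 at alpha = 0.1.


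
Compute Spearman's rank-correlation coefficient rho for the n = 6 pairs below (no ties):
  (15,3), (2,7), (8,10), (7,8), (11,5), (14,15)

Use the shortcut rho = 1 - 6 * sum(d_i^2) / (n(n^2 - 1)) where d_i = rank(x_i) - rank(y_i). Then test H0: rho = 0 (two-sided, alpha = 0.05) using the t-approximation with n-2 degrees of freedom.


Step 1: Rank x and y separately (midranks; no ties here).
rank(x): 15->6, 2->1, 8->3, 7->2, 11->4, 14->5
rank(y): 3->1, 7->3, 10->5, 8->4, 5->2, 15->6
Step 2: d_i = R_x(i) - R_y(i); compute d_i^2.
  (6-1)^2=25, (1-3)^2=4, (3-5)^2=4, (2-4)^2=4, (4-2)^2=4, (5-6)^2=1
sum(d^2) = 42.
Step 3: rho = 1 - 6*42 / (6*(6^2 - 1)) = 1 - 252/210 = -0.200000.
Step 4: Under H0, t = rho * sqrt((n-2)/(1-rho^2)) = -0.4082 ~ t(4).
Step 5: Two-sided p-value from the t-distribution with 4 df = 0.704000.
Step 6: alpha = 0.05. fail to reject H0.

rho = -0.2000, p = 0.704000, fail to reject H0 at alpha = 0.05.


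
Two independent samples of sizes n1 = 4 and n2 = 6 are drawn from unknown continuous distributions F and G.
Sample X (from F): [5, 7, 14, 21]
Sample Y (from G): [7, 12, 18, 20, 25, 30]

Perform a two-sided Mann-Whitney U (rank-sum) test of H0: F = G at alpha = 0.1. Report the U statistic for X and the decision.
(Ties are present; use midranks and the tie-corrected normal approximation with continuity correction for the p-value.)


Step 1: Combine and sort all 10 observations; assign midranks.
sorted (value, group): (5,X), (7,X), (7,Y), (12,Y), (14,X), (18,Y), (20,Y), (21,X), (25,Y), (30,Y)
ranks: 5->1, 7->2.5, 7->2.5, 12->4, 14->5, 18->6, 20->7, 21->8, 25->9, 30->10
Step 2: Rank sum for X: R1 = 1 + 2.5 + 5 + 8 = 16.5.
Step 3: U_X = R1 - n1(n1+1)/2 = 16.5 - 4*5/2 = 16.5 - 10 = 6.5.
       U_Y = n1*n2 - U_X = 24 - 6.5 = 17.5.
Step 4: Ties are present, so use the tie-corrected normal approximation (with continuity correction) for the p-value.
Step 5: p-value = 0.284958; compare to alpha = 0.1. fail to reject H0.

U_X = 6.5, p = 0.284958, fail to reject H0 at alpha = 0.1.


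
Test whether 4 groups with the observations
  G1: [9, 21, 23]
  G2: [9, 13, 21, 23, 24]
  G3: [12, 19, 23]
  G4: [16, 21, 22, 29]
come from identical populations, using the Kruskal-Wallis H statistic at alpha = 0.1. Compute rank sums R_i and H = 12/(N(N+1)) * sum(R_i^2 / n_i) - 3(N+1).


Step 1: Combine all N = 15 observations and assign midranks.
sorted (value, group, rank): (9,G1,1.5), (9,G2,1.5), (12,G3,3), (13,G2,4), (16,G4,5), (19,G3,6), (21,G1,8), (21,G2,8), (21,G4,8), (22,G4,10), (23,G1,12), (23,G2,12), (23,G3,12), (24,G2,14), (29,G4,15)
Step 2: Sum ranks within each group.
R_1 = 21.5 (n_1 = 3)
R_2 = 39.5 (n_2 = 5)
R_3 = 21 (n_3 = 3)
R_4 = 38 (n_4 = 4)
Step 3: H = 12/(N(N+1)) * sum(R_i^2/n_i) - 3(N+1)
     = 12/(15*16) * (21.5^2/3 + 39.5^2/5 + 21^2/3 + 38^2/4) - 3*16
     = 0.050000 * 974.133 - 48
     = 0.706667.
Step 4: Ties present; correction factor C = 1 - 54/(15^3 - 15) = 0.983929. Corrected H = 0.706667 / 0.983929 = 0.718209.
Step 5: Under H0, H ~ chi^2(3); p-value = 0.868913.
Step 6: alpha = 0.1. fail to reject H0.

H = 0.7182, df = 3, p = 0.868913, fail to reject H0.


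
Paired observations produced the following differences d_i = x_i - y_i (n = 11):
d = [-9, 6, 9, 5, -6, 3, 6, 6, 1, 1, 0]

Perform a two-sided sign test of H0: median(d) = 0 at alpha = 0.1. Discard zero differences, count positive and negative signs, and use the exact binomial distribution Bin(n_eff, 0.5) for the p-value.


Step 1: Discard zero differences. Original n = 11; n_eff = number of nonzero differences = 10.
Nonzero differences (with sign): -9, +6, +9, +5, -6, +3, +6, +6, +1, +1
Step 2: Count signs: positive = 8, negative = 2.
Step 3: Under H0: P(positive) = 0.5, so the number of positives S ~ Bin(10, 0.5).
Step 4: Two-sided exact p-value = sum of Bin(10,0.5) probabilities at or below the observed probability = 0.109375.
Step 5: alpha = 0.1. fail to reject H0.

n_eff = 10, pos = 8, neg = 2, p = 0.109375, fail to reject H0.


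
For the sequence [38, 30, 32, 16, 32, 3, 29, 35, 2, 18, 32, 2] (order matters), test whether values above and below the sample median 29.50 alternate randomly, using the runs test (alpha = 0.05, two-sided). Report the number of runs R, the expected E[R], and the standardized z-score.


Step 1: Compute median = 29.50; label A = above, B = below.
Labels in order: AAABABBABBAB  (n_A = 6, n_B = 6)
Step 2: Count runs R = 8.
Step 3: Under H0 (random ordering), E[R] = 2*n_A*n_B/(n_A+n_B) + 1 = 2*6*6/12 + 1 = 7.0000.
        Var[R] = 2*n_A*n_B*(2*n_A*n_B - n_A - n_B) / ((n_A+n_B)^2 * (n_A+n_B-1)) = 4320/1584 = 2.7273.
        SD[R] = 1.6514.
Step 4: Continuity-corrected z = (R - 0.5 - E[R]) / SD[R] = (8 - 0.5 - 7.0000) / 1.6514 = 0.3028.
Step 5: Two-sided p-value via normal approximation = 2*(1 - Phi(|z|)) = 0.762069.
Step 6: alpha = 0.05. fail to reject H0.

R = 8, z = 0.3028, p = 0.762069, fail to reject H0.


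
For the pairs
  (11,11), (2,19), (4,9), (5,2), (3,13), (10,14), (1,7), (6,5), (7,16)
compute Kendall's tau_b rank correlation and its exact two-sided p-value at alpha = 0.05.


Step 1: Enumerate the 36 unordered pairs (i,j) with i<j and classify each by sign(x_j-x_i) * sign(y_j-y_i).
  (1,2):dx=-9,dy=+8->D; (1,3):dx=-7,dy=-2->C; (1,4):dx=-6,dy=-9->C; (1,5):dx=-8,dy=+2->D
  (1,6):dx=-1,dy=+3->D; (1,7):dx=-10,dy=-4->C; (1,8):dx=-5,dy=-6->C; (1,9):dx=-4,dy=+5->D
  (2,3):dx=+2,dy=-10->D; (2,4):dx=+3,dy=-17->D; (2,5):dx=+1,dy=-6->D; (2,6):dx=+8,dy=-5->D
  (2,7):dx=-1,dy=-12->C; (2,8):dx=+4,dy=-14->D; (2,9):dx=+5,dy=-3->D; (3,4):dx=+1,dy=-7->D
  (3,5):dx=-1,dy=+4->D; (3,6):dx=+6,dy=+5->C; (3,7):dx=-3,dy=-2->C; (3,8):dx=+2,dy=-4->D
  (3,9):dx=+3,dy=+7->C; (4,5):dx=-2,dy=+11->D; (4,6):dx=+5,dy=+12->C; (4,7):dx=-4,dy=+5->D
  (4,8):dx=+1,dy=+3->C; (4,9):dx=+2,dy=+14->C; (5,6):dx=+7,dy=+1->C; (5,7):dx=-2,dy=-6->C
  (5,8):dx=+3,dy=-8->D; (5,9):dx=+4,dy=+3->C; (6,7):dx=-9,dy=-7->C; (6,8):dx=-4,dy=-9->C
  (6,9):dx=-3,dy=+2->D; (7,8):dx=+5,dy=-2->D; (7,9):dx=+6,dy=+9->C; (8,9):dx=+1,dy=+11->C
Step 2: C = 18, D = 18, total pairs = 36.
Step 3: tau = (C - D)/(n(n-1)/2) = (18 - 18)/36 = 0.000000.
Step 4: Exact two-sided p-value (enumerate n! = 362880 permutations of y under H0): p = 1.000000.
Step 5: alpha = 0.05. fail to reject H0.

tau_b = 0.0000 (C=18, D=18), p = 1.000000, fail to reject H0.


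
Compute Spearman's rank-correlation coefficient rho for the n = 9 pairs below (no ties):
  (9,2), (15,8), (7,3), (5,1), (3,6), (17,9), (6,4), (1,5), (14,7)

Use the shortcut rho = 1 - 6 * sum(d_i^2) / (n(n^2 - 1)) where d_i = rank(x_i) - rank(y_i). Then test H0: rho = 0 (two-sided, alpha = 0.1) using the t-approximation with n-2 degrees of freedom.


Step 1: Rank x and y separately (midranks; no ties here).
rank(x): 9->6, 15->8, 7->5, 5->3, 3->2, 17->9, 6->4, 1->1, 14->7
rank(y): 2->2, 8->8, 3->3, 1->1, 6->6, 9->9, 4->4, 5->5, 7->7
Step 2: d_i = R_x(i) - R_y(i); compute d_i^2.
  (6-2)^2=16, (8-8)^2=0, (5-3)^2=4, (3-1)^2=4, (2-6)^2=16, (9-9)^2=0, (4-4)^2=0, (1-5)^2=16, (7-7)^2=0
sum(d^2) = 56.
Step 3: rho = 1 - 6*56 / (9*(9^2 - 1)) = 1 - 336/720 = 0.533333.
Step 4: Under H0, t = rho * sqrt((n-2)/(1-rho^2)) = 1.6681 ~ t(7).
Step 5: Two-sided p-value from the t-distribution with 7 df = 0.139227.
Step 6: alpha = 0.1. fail to reject H0.

rho = 0.5333, p = 0.139227, fail to reject H0 at alpha = 0.1.


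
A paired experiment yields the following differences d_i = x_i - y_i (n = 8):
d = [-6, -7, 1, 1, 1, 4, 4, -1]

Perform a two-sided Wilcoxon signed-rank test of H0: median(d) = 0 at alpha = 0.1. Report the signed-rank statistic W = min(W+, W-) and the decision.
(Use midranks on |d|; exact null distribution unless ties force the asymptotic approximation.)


Step 1: Drop any zero differences (none here) and take |d_i|.
|d| = [6, 7, 1, 1, 1, 4, 4, 1]
Step 2: Midrank |d_i| (ties get averaged ranks).
ranks: |6|->7, |7|->8, |1|->2.5, |1|->2.5, |1|->2.5, |4|->5.5, |4|->5.5, |1|->2.5
Step 3: Attach original signs; sum ranks with positive sign and with negative sign.
W+ = 2.5 + 2.5 + 2.5 + 5.5 + 5.5 = 18.5
W- = 7 + 8 + 2.5 = 17.5
(Check: W+ + W- = 36 should equal n(n+1)/2 = 36.)
Step 4: Test statistic W = min(W+, W-) = 17.5.
Step 5: Ties in |d|, so use the tie-corrected normal approximation.
        E[W] = n(n+1)/4 = 8*9/4 = 18.
        Tie groups: |d|=1 (t=4), |d|=4 (t=2); sum(t^3 - t) = 66.
        Var[W] = n(n+1)(2n+1)/24 - sum(t^3-t)/48 = 1224/24 - 66/48 = 49.625.
        z = (W - E[W]) / sqrt(Var[W]) = (17.5 - 18) / 7.0445 = -0.0710.
        Two-sided p = 2*Phi(z) = 0.943416.
Step 6: alpha = 0.1. fail to reject H0.

W+ = 18.5, W- = 17.5, W = min = 17.5, p = 0.943416, fail to reject H0.


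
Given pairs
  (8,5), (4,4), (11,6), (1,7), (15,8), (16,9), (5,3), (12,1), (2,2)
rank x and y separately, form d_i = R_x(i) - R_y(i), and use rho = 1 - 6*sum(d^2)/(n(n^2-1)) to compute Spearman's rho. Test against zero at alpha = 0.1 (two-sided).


Step 1: Rank x and y separately (midranks; no ties here).
rank(x): 8->5, 4->3, 11->6, 1->1, 15->8, 16->9, 5->4, 12->7, 2->2
rank(y): 5->5, 4->4, 6->6, 7->7, 8->8, 9->9, 3->3, 1->1, 2->2
Step 2: d_i = R_x(i) - R_y(i); compute d_i^2.
  (5-5)^2=0, (3-4)^2=1, (6-6)^2=0, (1-7)^2=36, (8-8)^2=0, (9-9)^2=0, (4-3)^2=1, (7-1)^2=36, (2-2)^2=0
sum(d^2) = 74.
Step 3: rho = 1 - 6*74 / (9*(9^2 - 1)) = 1 - 444/720 = 0.383333.
Step 4: Under H0, t = rho * sqrt((n-2)/(1-rho^2)) = 1.0981 ~ t(7).
Step 5: Two-sided p-value from the t-distribution with 7 df = 0.308495.
Step 6: alpha = 0.1. fail to reject H0.

rho = 0.3833, p = 0.308495, fail to reject H0 at alpha = 0.1.


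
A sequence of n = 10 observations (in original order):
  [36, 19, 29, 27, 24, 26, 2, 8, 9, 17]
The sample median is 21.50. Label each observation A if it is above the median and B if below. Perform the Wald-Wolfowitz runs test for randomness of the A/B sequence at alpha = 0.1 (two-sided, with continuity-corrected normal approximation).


Step 1: Compute median = 21.50; label A = above, B = below.
Labels in order: ABAAAABBBB  (n_A = 5, n_B = 5)
Step 2: Count runs R = 4.
Step 3: Under H0 (random ordering), E[R] = 2*n_A*n_B/(n_A+n_B) + 1 = 2*5*5/10 + 1 = 6.0000.
        Var[R] = 2*n_A*n_B*(2*n_A*n_B - n_A - n_B) / ((n_A+n_B)^2 * (n_A+n_B-1)) = 2000/900 = 2.2222.
        SD[R] = 1.4907.
Step 4: Continuity-corrected z = (R + 0.5 - E[R]) / SD[R] = (4 + 0.5 - 6.0000) / 1.4907 = -1.0062.
Step 5: Two-sided p-value via normal approximation = 2*(1 - Phi(|z|)) = 0.314305.
Step 6: alpha = 0.1. fail to reject H0.

R = 4, z = -1.0062, p = 0.314305, fail to reject H0.


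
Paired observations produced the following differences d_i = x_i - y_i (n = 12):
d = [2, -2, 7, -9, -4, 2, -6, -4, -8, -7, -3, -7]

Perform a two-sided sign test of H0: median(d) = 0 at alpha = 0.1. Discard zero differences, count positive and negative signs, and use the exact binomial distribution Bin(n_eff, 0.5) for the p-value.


Step 1: Discard zero differences. Original n = 12; n_eff = number of nonzero differences = 12.
Nonzero differences (with sign): +2, -2, +7, -9, -4, +2, -6, -4, -8, -7, -3, -7
Step 2: Count signs: positive = 3, negative = 9.
Step 3: Under H0: P(positive) = 0.5, so the number of positives S ~ Bin(12, 0.5).
Step 4: Two-sided exact p-value = sum of Bin(12,0.5) probabilities at or below the observed probability = 0.145996.
Step 5: alpha = 0.1. fail to reject H0.

n_eff = 12, pos = 3, neg = 9, p = 0.145996, fail to reject H0.


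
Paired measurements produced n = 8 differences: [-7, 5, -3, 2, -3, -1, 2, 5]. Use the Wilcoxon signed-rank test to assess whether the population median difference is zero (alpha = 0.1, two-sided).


Step 1: Drop any zero differences (none here) and take |d_i|.
|d| = [7, 5, 3, 2, 3, 1, 2, 5]
Step 2: Midrank |d_i| (ties get averaged ranks).
ranks: |7|->8, |5|->6.5, |3|->4.5, |2|->2.5, |3|->4.5, |1|->1, |2|->2.5, |5|->6.5
Step 3: Attach original signs; sum ranks with positive sign and with negative sign.
W+ = 6.5 + 2.5 + 2.5 + 6.5 = 18
W- = 8 + 4.5 + 4.5 + 1 = 18
(Check: W+ + W- = 36 should equal n(n+1)/2 = 36.)
Step 4: Test statistic W = min(W+, W-) = 18.
Step 5: Ties in |d|, so use the tie-corrected normal approximation.
        E[W] = n(n+1)/4 = 8*9/4 = 18.
        Tie groups: |d|=2 (t=2), |d|=3 (t=2), |d|=5 (t=2); sum(t^3 - t) = 18.
        Var[W] = n(n+1)(2n+1)/24 - sum(t^3-t)/48 = 1224/24 - 18/48 = 50.625.
        z = (W - E[W]) / sqrt(Var[W]) = (18 - 18) / 7.1151 = 0.0000.
        Two-sided p = 2*Phi(z) = 1.000000.
Step 6: alpha = 0.1. fail to reject H0.

W+ = 18, W- = 18, W = min = 18, p = 1.000000, fail to reject H0.
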